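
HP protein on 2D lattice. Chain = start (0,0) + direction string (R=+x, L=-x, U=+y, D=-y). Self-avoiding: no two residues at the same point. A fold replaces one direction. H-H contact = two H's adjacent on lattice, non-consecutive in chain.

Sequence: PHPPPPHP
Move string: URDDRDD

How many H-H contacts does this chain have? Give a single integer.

Answer: 0

Derivation:
Positions: [(0, 0), (0, 1), (1, 1), (1, 0), (1, -1), (2, -1), (2, -2), (2, -3)]
No H-H contacts found.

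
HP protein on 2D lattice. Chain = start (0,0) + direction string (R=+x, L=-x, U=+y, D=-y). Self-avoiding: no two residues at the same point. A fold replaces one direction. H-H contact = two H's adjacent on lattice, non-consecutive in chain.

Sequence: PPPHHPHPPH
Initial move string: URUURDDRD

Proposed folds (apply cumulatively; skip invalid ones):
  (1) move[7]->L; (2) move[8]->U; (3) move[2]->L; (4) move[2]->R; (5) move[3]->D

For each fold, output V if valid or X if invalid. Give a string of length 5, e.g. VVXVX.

Answer: XVXVV

Derivation:
Initial: URUURDDRD -> [(0, 0), (0, 1), (1, 1), (1, 2), (1, 3), (2, 3), (2, 2), (2, 1), (3, 1), (3, 0)]
Fold 1: move[7]->L => URUURDDLD INVALID (collision), skipped
Fold 2: move[8]->U => URUURDDRU VALID
Fold 3: move[2]->L => URLURDDRU INVALID (collision), skipped
Fold 4: move[2]->R => URRURDDRU VALID
Fold 5: move[3]->D => URRDRDDRU VALID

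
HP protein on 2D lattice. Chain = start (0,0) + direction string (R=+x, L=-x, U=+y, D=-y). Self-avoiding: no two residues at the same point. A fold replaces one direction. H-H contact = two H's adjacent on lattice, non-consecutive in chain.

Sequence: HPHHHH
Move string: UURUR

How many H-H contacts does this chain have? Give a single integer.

Answer: 0

Derivation:
Positions: [(0, 0), (0, 1), (0, 2), (1, 2), (1, 3), (2, 3)]
No H-H contacts found.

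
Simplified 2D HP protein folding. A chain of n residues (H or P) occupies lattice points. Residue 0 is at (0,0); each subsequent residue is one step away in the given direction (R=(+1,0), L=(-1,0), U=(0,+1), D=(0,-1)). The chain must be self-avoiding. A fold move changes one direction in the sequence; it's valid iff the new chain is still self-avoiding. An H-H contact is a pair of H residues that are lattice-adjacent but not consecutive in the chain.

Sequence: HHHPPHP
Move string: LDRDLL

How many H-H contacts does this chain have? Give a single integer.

Answer: 1

Derivation:
Positions: [(0, 0), (-1, 0), (-1, -1), (0, -1), (0, -2), (-1, -2), (-2, -2)]
H-H contact: residue 2 @(-1,-1) - residue 5 @(-1, -2)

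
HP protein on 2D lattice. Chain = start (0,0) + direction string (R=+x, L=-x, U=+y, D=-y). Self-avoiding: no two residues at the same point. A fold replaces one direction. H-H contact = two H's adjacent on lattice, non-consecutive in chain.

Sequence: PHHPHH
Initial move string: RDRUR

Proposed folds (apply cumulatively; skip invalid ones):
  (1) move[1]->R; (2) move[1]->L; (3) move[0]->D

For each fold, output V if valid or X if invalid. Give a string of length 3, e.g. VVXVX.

Initial: RDRUR -> [(0, 0), (1, 0), (1, -1), (2, -1), (2, 0), (3, 0)]
Fold 1: move[1]->R => RRRUR VALID
Fold 2: move[1]->L => RLRUR INVALID (collision), skipped
Fold 3: move[0]->D => DRRUR VALID

Answer: VXV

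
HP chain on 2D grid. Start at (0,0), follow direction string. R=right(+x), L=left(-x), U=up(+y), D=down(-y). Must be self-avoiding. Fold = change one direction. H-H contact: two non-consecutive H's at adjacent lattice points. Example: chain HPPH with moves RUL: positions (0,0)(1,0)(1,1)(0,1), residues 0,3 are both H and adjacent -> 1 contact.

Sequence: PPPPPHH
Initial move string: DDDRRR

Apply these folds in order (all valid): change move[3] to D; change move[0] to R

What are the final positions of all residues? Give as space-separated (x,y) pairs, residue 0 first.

Initial moves: DDDRRR
Fold: move[3]->D => DDDDRR (positions: [(0, 0), (0, -1), (0, -2), (0, -3), (0, -4), (1, -4), (2, -4)])
Fold: move[0]->R => RDDDRR (positions: [(0, 0), (1, 0), (1, -1), (1, -2), (1, -3), (2, -3), (3, -3)])

Answer: (0,0) (1,0) (1,-1) (1,-2) (1,-3) (2,-3) (3,-3)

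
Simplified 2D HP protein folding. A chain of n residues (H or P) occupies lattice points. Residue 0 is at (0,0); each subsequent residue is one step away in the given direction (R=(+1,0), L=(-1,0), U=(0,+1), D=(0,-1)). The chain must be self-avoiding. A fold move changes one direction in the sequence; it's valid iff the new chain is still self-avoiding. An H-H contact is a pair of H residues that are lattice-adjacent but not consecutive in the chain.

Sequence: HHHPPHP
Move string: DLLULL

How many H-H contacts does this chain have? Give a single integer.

Positions: [(0, 0), (0, -1), (-1, -1), (-2, -1), (-2, 0), (-3, 0), (-4, 0)]
No H-H contacts found.

Answer: 0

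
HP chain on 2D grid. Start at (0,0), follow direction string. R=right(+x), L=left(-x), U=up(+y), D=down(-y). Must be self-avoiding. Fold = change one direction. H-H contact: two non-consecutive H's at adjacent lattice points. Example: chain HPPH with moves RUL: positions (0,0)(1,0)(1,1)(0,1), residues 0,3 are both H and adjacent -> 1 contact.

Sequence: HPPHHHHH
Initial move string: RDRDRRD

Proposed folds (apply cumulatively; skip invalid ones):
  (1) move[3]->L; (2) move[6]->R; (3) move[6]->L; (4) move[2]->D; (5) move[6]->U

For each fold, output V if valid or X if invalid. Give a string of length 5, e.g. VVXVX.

Initial: RDRDRRD -> [(0, 0), (1, 0), (1, -1), (2, -1), (2, -2), (3, -2), (4, -2), (4, -3)]
Fold 1: move[3]->L => RDRLRRD INVALID (collision), skipped
Fold 2: move[6]->R => RDRDRRR VALID
Fold 3: move[6]->L => RDRDRRL INVALID (collision), skipped
Fold 4: move[2]->D => RDDDRRR VALID
Fold 5: move[6]->U => RDDDRRU VALID

Answer: XVXVV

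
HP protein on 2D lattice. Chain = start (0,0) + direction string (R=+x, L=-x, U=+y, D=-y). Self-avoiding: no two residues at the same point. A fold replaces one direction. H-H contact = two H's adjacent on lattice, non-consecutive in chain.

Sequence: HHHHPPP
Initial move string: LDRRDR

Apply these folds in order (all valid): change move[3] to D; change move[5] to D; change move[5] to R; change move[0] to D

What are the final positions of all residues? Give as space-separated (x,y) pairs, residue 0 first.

Answer: (0,0) (0,-1) (0,-2) (1,-2) (1,-3) (1,-4) (2,-4)

Derivation:
Initial moves: LDRRDR
Fold: move[3]->D => LDRDDR (positions: [(0, 0), (-1, 0), (-1, -1), (0, -1), (0, -2), (0, -3), (1, -3)])
Fold: move[5]->D => LDRDDD (positions: [(0, 0), (-1, 0), (-1, -1), (0, -1), (0, -2), (0, -3), (0, -4)])
Fold: move[5]->R => LDRDDR (positions: [(0, 0), (-1, 0), (-1, -1), (0, -1), (0, -2), (0, -3), (1, -3)])
Fold: move[0]->D => DDRDDR (positions: [(0, 0), (0, -1), (0, -2), (1, -2), (1, -3), (1, -4), (2, -4)])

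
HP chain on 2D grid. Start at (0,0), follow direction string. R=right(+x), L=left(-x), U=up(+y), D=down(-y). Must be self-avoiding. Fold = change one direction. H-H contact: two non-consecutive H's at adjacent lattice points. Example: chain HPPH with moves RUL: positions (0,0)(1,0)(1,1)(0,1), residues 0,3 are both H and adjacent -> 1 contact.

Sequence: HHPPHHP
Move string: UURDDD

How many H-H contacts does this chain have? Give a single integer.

Answer: 2

Derivation:
Positions: [(0, 0), (0, 1), (0, 2), (1, 2), (1, 1), (1, 0), (1, -1)]
H-H contact: residue 0 @(0,0) - residue 5 @(1, 0)
H-H contact: residue 1 @(0,1) - residue 4 @(1, 1)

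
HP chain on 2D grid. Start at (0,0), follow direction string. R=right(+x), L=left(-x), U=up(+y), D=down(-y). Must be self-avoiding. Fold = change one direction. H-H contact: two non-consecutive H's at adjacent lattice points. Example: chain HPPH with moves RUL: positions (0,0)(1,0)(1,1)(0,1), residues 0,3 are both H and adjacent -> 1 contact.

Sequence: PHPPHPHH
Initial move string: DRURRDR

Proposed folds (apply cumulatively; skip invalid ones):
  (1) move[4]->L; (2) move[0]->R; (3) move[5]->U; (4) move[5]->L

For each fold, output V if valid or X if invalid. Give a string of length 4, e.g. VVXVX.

Answer: XVVX

Derivation:
Initial: DRURRDR -> [(0, 0), (0, -1), (1, -1), (1, 0), (2, 0), (3, 0), (3, -1), (4, -1)]
Fold 1: move[4]->L => DRURLDR INVALID (collision), skipped
Fold 2: move[0]->R => RRURRDR VALID
Fold 3: move[5]->U => RRURRUR VALID
Fold 4: move[5]->L => RRURRLR INVALID (collision), skipped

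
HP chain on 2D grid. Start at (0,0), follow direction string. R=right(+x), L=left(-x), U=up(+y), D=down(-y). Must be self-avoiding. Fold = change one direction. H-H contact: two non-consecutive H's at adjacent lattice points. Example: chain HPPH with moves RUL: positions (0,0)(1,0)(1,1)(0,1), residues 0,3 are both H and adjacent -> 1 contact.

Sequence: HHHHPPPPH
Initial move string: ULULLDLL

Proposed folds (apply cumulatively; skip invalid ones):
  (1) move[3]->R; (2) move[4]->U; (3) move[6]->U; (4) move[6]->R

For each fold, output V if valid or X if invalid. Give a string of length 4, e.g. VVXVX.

Initial: ULULLDLL -> [(0, 0), (0, 1), (-1, 1), (-1, 2), (-2, 2), (-3, 2), (-3, 1), (-4, 1), (-5, 1)]
Fold 1: move[3]->R => ULURLDLL INVALID (collision), skipped
Fold 2: move[4]->U => ULULUDLL INVALID (collision), skipped
Fold 3: move[6]->U => ULULLDUL INVALID (collision), skipped
Fold 4: move[6]->R => ULULLDRL INVALID (collision), skipped

Answer: XXXX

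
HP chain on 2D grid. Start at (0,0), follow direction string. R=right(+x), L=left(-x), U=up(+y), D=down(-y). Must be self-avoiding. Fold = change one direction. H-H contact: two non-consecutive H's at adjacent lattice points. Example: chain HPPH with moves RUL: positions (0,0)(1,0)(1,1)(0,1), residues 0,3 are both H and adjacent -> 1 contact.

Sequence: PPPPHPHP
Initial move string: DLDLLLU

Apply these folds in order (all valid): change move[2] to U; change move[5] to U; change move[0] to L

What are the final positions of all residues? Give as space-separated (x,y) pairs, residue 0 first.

Answer: (0,0) (-1,0) (-2,0) (-2,1) (-3,1) (-4,1) (-4,2) (-4,3)

Derivation:
Initial moves: DLDLLLU
Fold: move[2]->U => DLULLLU (positions: [(0, 0), (0, -1), (-1, -1), (-1, 0), (-2, 0), (-3, 0), (-4, 0), (-4, 1)])
Fold: move[5]->U => DLULLUU (positions: [(0, 0), (0, -1), (-1, -1), (-1, 0), (-2, 0), (-3, 0), (-3, 1), (-3, 2)])
Fold: move[0]->L => LLULLUU (positions: [(0, 0), (-1, 0), (-2, 0), (-2, 1), (-3, 1), (-4, 1), (-4, 2), (-4, 3)])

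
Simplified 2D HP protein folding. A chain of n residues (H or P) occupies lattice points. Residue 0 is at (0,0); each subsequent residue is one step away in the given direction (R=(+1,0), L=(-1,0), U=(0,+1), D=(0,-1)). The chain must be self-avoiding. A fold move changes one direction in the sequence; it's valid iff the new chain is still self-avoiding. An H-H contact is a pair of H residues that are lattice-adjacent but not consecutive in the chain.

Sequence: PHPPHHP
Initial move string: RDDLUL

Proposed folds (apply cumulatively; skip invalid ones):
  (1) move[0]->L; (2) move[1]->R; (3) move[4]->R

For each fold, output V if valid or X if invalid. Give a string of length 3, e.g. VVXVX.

Answer: VXX

Derivation:
Initial: RDDLUL -> [(0, 0), (1, 0), (1, -1), (1, -2), (0, -2), (0, -1), (-1, -1)]
Fold 1: move[0]->L => LDDLUL VALID
Fold 2: move[1]->R => LRDLUL INVALID (collision), skipped
Fold 3: move[4]->R => LDDLRL INVALID (collision), skipped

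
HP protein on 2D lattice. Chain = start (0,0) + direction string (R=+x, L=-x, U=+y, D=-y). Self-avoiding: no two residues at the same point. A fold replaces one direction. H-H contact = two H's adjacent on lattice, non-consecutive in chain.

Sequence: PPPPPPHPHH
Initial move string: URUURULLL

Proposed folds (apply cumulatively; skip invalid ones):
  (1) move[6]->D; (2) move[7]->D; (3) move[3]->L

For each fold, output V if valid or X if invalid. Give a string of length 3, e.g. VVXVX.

Answer: XXX

Derivation:
Initial: URUURULLL -> [(0, 0), (0, 1), (1, 1), (1, 2), (1, 3), (2, 3), (2, 4), (1, 4), (0, 4), (-1, 4)]
Fold 1: move[6]->D => URUURUDLL INVALID (collision), skipped
Fold 2: move[7]->D => URUURULDL INVALID (collision), skipped
Fold 3: move[3]->L => URULRULLL INVALID (collision), skipped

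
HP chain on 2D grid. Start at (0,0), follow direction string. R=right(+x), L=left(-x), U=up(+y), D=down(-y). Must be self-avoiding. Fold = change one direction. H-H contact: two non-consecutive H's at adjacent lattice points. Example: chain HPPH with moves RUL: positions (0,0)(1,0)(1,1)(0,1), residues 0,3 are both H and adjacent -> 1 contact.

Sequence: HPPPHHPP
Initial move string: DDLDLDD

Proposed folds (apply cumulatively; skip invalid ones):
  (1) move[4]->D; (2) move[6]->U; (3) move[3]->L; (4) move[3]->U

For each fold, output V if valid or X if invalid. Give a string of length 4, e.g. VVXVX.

Initial: DDLDLDD -> [(0, 0), (0, -1), (0, -2), (-1, -2), (-1, -3), (-2, -3), (-2, -4), (-2, -5)]
Fold 1: move[4]->D => DDLDDDD VALID
Fold 2: move[6]->U => DDLDDDU INVALID (collision), skipped
Fold 3: move[3]->L => DDLLDDD VALID
Fold 4: move[3]->U => DDLUDDD INVALID (collision), skipped

Answer: VXVX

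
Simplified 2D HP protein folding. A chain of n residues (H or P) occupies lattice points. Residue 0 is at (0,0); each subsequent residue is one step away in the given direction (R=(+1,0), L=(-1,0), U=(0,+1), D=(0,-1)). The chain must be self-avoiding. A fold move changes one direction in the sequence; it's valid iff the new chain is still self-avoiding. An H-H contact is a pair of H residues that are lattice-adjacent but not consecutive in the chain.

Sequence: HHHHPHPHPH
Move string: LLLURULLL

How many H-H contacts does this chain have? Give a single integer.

Answer: 1

Derivation:
Positions: [(0, 0), (-1, 0), (-2, 0), (-3, 0), (-3, 1), (-2, 1), (-2, 2), (-3, 2), (-4, 2), (-5, 2)]
H-H contact: residue 2 @(-2,0) - residue 5 @(-2, 1)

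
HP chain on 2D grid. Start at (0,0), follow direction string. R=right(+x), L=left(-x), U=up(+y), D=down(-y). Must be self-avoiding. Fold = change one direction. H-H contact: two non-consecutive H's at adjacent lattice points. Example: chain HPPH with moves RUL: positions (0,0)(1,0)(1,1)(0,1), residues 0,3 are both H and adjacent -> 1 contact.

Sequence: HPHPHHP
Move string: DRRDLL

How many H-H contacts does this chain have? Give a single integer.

Answer: 1

Derivation:
Positions: [(0, 0), (0, -1), (1, -1), (2, -1), (2, -2), (1, -2), (0, -2)]
H-H contact: residue 2 @(1,-1) - residue 5 @(1, -2)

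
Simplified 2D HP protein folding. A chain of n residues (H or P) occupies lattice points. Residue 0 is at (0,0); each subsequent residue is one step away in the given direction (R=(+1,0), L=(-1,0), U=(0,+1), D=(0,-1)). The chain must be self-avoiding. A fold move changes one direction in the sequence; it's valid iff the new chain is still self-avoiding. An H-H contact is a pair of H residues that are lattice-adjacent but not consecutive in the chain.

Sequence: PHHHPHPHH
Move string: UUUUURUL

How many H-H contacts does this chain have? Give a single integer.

Answer: 1

Derivation:
Positions: [(0, 0), (0, 1), (0, 2), (0, 3), (0, 4), (0, 5), (1, 5), (1, 6), (0, 6)]
H-H contact: residue 5 @(0,5) - residue 8 @(0, 6)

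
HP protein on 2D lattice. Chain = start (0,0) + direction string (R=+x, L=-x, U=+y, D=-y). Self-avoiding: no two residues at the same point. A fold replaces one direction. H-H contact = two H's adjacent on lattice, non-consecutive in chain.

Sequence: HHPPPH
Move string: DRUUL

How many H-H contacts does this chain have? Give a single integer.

Answer: 1

Derivation:
Positions: [(0, 0), (0, -1), (1, -1), (1, 0), (1, 1), (0, 1)]
H-H contact: residue 0 @(0,0) - residue 5 @(0, 1)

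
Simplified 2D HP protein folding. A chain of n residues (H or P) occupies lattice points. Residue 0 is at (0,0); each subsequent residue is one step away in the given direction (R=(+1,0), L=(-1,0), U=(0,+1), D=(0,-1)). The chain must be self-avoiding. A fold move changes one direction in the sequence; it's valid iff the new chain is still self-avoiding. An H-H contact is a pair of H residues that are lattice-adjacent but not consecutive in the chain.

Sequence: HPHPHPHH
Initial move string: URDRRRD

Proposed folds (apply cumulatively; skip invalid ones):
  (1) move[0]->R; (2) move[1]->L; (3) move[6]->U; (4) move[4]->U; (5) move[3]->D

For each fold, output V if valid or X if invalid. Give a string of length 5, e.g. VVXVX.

Answer: VXVVX

Derivation:
Initial: URDRRRD -> [(0, 0), (0, 1), (1, 1), (1, 0), (2, 0), (3, 0), (4, 0), (4, -1)]
Fold 1: move[0]->R => RRDRRRD VALID
Fold 2: move[1]->L => RLDRRRD INVALID (collision), skipped
Fold 3: move[6]->U => RRDRRRU VALID
Fold 4: move[4]->U => RRDRURU VALID
Fold 5: move[3]->D => RRDDURU INVALID (collision), skipped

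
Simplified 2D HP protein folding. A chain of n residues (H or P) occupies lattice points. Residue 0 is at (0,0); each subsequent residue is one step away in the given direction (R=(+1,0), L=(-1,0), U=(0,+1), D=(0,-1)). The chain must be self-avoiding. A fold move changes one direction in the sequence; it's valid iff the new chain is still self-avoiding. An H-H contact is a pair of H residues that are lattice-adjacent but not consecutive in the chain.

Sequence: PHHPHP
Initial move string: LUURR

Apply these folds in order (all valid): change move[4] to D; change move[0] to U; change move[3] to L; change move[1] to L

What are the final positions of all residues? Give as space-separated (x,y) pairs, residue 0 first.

Answer: (0,0) (0,1) (-1,1) (-1,2) (-2,2) (-2,1)

Derivation:
Initial moves: LUURR
Fold: move[4]->D => LUURD (positions: [(0, 0), (-1, 0), (-1, 1), (-1, 2), (0, 2), (0, 1)])
Fold: move[0]->U => UUURD (positions: [(0, 0), (0, 1), (0, 2), (0, 3), (1, 3), (1, 2)])
Fold: move[3]->L => UUULD (positions: [(0, 0), (0, 1), (0, 2), (0, 3), (-1, 3), (-1, 2)])
Fold: move[1]->L => ULULD (positions: [(0, 0), (0, 1), (-1, 1), (-1, 2), (-2, 2), (-2, 1)])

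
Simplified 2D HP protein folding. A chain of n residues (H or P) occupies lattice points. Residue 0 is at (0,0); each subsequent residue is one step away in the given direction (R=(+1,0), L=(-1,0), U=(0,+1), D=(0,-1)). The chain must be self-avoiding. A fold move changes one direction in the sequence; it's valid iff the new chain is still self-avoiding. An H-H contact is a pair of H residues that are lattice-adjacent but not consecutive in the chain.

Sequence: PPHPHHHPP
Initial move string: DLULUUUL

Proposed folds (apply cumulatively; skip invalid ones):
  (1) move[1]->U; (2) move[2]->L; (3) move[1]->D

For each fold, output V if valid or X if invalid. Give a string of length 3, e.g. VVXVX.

Initial: DLULUUUL -> [(0, 0), (0, -1), (-1, -1), (-1, 0), (-2, 0), (-2, 1), (-2, 2), (-2, 3), (-3, 3)]
Fold 1: move[1]->U => DUULUUUL INVALID (collision), skipped
Fold 2: move[2]->L => DLLLUUUL VALID
Fold 3: move[1]->D => DDLLUUUL VALID

Answer: XVV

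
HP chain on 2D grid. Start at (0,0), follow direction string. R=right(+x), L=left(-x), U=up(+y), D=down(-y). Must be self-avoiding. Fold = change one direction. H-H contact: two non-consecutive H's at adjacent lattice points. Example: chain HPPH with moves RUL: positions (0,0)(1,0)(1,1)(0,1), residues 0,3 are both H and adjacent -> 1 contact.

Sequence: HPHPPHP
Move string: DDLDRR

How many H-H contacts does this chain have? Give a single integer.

Positions: [(0, 0), (0, -1), (0, -2), (-1, -2), (-1, -3), (0, -3), (1, -3)]
H-H contact: residue 2 @(0,-2) - residue 5 @(0, -3)

Answer: 1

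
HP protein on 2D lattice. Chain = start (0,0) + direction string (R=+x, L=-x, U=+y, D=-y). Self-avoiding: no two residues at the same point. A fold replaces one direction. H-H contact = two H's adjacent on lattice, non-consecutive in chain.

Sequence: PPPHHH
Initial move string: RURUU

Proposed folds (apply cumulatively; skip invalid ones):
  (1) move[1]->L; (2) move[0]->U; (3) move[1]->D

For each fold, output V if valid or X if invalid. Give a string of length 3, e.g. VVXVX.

Answer: XVX

Derivation:
Initial: RURUU -> [(0, 0), (1, 0), (1, 1), (2, 1), (2, 2), (2, 3)]
Fold 1: move[1]->L => RLRUU INVALID (collision), skipped
Fold 2: move[0]->U => UURUU VALID
Fold 3: move[1]->D => UDRUU INVALID (collision), skipped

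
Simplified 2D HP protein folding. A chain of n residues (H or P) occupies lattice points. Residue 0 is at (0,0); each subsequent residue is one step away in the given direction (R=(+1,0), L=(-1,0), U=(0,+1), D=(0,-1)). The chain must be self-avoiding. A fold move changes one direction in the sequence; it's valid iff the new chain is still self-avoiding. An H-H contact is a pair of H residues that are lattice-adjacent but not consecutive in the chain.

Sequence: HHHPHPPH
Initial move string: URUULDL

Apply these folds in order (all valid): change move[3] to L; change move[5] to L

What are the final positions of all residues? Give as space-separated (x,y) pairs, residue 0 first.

Answer: (0,0) (0,1) (1,1) (1,2) (0,2) (-1,2) (-2,2) (-3,2)

Derivation:
Initial moves: URUULDL
Fold: move[3]->L => URULLDL (positions: [(0, 0), (0, 1), (1, 1), (1, 2), (0, 2), (-1, 2), (-1, 1), (-2, 1)])
Fold: move[5]->L => URULLLL (positions: [(0, 0), (0, 1), (1, 1), (1, 2), (0, 2), (-1, 2), (-2, 2), (-3, 2)])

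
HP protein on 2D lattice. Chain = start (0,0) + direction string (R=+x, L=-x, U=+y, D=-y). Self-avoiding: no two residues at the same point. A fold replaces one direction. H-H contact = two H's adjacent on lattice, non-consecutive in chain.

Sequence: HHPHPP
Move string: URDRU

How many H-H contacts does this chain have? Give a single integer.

Positions: [(0, 0), (0, 1), (1, 1), (1, 0), (2, 0), (2, 1)]
H-H contact: residue 0 @(0,0) - residue 3 @(1, 0)

Answer: 1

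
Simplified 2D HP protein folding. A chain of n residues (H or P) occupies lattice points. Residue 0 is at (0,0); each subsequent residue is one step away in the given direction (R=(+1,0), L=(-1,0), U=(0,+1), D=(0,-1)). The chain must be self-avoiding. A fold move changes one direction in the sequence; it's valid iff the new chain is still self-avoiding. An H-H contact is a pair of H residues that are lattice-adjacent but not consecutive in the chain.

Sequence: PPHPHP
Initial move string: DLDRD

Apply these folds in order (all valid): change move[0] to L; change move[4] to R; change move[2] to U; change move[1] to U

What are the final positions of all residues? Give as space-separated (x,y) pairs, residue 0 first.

Initial moves: DLDRD
Fold: move[0]->L => LLDRD (positions: [(0, 0), (-1, 0), (-2, 0), (-2, -1), (-1, -1), (-1, -2)])
Fold: move[4]->R => LLDRR (positions: [(0, 0), (-1, 0), (-2, 0), (-2, -1), (-1, -1), (0, -1)])
Fold: move[2]->U => LLURR (positions: [(0, 0), (-1, 0), (-2, 0), (-2, 1), (-1, 1), (0, 1)])
Fold: move[1]->U => LUURR (positions: [(0, 0), (-1, 0), (-1, 1), (-1, 2), (0, 2), (1, 2)])

Answer: (0,0) (-1,0) (-1,1) (-1,2) (0,2) (1,2)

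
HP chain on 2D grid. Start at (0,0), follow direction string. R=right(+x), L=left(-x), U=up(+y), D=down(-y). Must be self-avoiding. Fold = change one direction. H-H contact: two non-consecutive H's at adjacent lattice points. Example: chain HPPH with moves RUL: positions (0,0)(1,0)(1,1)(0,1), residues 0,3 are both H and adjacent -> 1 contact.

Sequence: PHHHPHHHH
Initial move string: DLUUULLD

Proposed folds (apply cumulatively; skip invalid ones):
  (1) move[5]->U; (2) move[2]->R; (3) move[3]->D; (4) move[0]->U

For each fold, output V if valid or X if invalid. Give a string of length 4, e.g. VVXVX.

Answer: VXXV

Derivation:
Initial: DLUUULLD -> [(0, 0), (0, -1), (-1, -1), (-1, 0), (-1, 1), (-1, 2), (-2, 2), (-3, 2), (-3, 1)]
Fold 1: move[5]->U => DLUUUULD VALID
Fold 2: move[2]->R => DLRUUULD INVALID (collision), skipped
Fold 3: move[3]->D => DLUDUULD INVALID (collision), skipped
Fold 4: move[0]->U => ULUUUULD VALID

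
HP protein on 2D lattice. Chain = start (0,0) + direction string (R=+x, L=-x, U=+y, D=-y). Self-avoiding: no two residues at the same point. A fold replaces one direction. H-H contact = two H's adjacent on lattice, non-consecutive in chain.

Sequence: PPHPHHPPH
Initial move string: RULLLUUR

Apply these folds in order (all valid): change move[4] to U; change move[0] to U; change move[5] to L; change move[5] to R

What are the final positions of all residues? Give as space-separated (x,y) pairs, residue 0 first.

Answer: (0,0) (0,1) (0,2) (-1,2) (-2,2) (-2,3) (-1,3) (-1,4) (0,4)

Derivation:
Initial moves: RULLLUUR
Fold: move[4]->U => RULLUUUR (positions: [(0, 0), (1, 0), (1, 1), (0, 1), (-1, 1), (-1, 2), (-1, 3), (-1, 4), (0, 4)])
Fold: move[0]->U => UULLUUUR (positions: [(0, 0), (0, 1), (0, 2), (-1, 2), (-2, 2), (-2, 3), (-2, 4), (-2, 5), (-1, 5)])
Fold: move[5]->L => UULLULUR (positions: [(0, 0), (0, 1), (0, 2), (-1, 2), (-2, 2), (-2, 3), (-3, 3), (-3, 4), (-2, 4)])
Fold: move[5]->R => UULLURUR (positions: [(0, 0), (0, 1), (0, 2), (-1, 2), (-2, 2), (-2, 3), (-1, 3), (-1, 4), (0, 4)])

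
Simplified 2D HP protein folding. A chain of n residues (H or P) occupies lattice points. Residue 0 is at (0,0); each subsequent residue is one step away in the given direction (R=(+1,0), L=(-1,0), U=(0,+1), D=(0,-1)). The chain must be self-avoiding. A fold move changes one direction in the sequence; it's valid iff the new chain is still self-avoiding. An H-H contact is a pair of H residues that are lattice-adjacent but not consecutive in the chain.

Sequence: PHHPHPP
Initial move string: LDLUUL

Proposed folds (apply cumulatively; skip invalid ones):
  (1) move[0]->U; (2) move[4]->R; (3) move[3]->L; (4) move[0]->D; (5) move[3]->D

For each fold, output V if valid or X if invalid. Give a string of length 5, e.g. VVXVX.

Initial: LDLUUL -> [(0, 0), (-1, 0), (-1, -1), (-2, -1), (-2, 0), (-2, 1), (-3, 1)]
Fold 1: move[0]->U => UDLUUL INVALID (collision), skipped
Fold 2: move[4]->R => LDLURL INVALID (collision), skipped
Fold 3: move[3]->L => LDLLUL VALID
Fold 4: move[0]->D => DDLLUL VALID
Fold 5: move[3]->D => DDLDUL INVALID (collision), skipped

Answer: XXVVX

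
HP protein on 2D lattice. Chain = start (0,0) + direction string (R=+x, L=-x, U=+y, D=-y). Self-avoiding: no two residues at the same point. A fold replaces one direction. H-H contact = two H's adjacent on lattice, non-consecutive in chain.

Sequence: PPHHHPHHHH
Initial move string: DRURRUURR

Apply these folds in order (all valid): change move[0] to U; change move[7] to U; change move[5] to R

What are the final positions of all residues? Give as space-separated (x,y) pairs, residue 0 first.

Answer: (0,0) (0,1) (1,1) (1,2) (2,2) (3,2) (4,2) (4,3) (4,4) (5,4)

Derivation:
Initial moves: DRURRUURR
Fold: move[0]->U => URURRUURR (positions: [(0, 0), (0, 1), (1, 1), (1, 2), (2, 2), (3, 2), (3, 3), (3, 4), (4, 4), (5, 4)])
Fold: move[7]->U => URURRUUUR (positions: [(0, 0), (0, 1), (1, 1), (1, 2), (2, 2), (3, 2), (3, 3), (3, 4), (3, 5), (4, 5)])
Fold: move[5]->R => URURRRUUR (positions: [(0, 0), (0, 1), (1, 1), (1, 2), (2, 2), (3, 2), (4, 2), (4, 3), (4, 4), (5, 4)])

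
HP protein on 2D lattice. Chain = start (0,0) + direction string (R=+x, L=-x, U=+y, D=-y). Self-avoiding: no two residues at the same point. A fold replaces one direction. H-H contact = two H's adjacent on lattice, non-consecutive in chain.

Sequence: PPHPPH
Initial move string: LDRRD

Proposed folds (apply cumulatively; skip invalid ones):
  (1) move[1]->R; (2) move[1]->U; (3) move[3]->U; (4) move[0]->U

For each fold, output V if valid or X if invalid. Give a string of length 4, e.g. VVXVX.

Answer: XVXV

Derivation:
Initial: LDRRD -> [(0, 0), (-1, 0), (-1, -1), (0, -1), (1, -1), (1, -2)]
Fold 1: move[1]->R => LRRRD INVALID (collision), skipped
Fold 2: move[1]->U => LURRD VALID
Fold 3: move[3]->U => LURUD INVALID (collision), skipped
Fold 4: move[0]->U => UURRD VALID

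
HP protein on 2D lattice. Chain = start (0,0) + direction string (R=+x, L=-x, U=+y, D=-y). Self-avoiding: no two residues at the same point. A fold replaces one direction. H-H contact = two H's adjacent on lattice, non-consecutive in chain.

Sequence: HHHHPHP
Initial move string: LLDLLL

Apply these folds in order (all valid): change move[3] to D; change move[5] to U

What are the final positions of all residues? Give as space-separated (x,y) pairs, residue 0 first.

Initial moves: LLDLLL
Fold: move[3]->D => LLDDLL (positions: [(0, 0), (-1, 0), (-2, 0), (-2, -1), (-2, -2), (-3, -2), (-4, -2)])
Fold: move[5]->U => LLDDLU (positions: [(0, 0), (-1, 0), (-2, 0), (-2, -1), (-2, -2), (-3, -2), (-3, -1)])

Answer: (0,0) (-1,0) (-2,0) (-2,-1) (-2,-2) (-3,-2) (-3,-1)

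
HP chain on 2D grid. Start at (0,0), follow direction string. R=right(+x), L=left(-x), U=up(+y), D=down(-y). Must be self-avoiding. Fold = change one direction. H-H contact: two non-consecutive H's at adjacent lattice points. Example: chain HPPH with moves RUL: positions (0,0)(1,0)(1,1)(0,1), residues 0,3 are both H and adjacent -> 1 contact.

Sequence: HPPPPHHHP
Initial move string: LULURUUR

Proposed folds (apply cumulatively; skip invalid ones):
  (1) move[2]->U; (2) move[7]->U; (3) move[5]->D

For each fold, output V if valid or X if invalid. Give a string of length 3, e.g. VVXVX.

Initial: LULURUUR -> [(0, 0), (-1, 0), (-1, 1), (-2, 1), (-2, 2), (-1, 2), (-1, 3), (-1, 4), (0, 4)]
Fold 1: move[2]->U => LUUURUUR VALID
Fold 2: move[7]->U => LUUURUUU VALID
Fold 3: move[5]->D => LUUURDUU INVALID (collision), skipped

Answer: VVX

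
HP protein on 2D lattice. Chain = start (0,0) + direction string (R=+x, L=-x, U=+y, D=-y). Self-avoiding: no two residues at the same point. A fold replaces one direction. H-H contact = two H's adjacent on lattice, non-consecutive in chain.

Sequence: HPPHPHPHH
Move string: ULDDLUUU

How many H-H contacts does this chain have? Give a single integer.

Answer: 1

Derivation:
Positions: [(0, 0), (0, 1), (-1, 1), (-1, 0), (-1, -1), (-2, -1), (-2, 0), (-2, 1), (-2, 2)]
H-H contact: residue 0 @(0,0) - residue 3 @(-1, 0)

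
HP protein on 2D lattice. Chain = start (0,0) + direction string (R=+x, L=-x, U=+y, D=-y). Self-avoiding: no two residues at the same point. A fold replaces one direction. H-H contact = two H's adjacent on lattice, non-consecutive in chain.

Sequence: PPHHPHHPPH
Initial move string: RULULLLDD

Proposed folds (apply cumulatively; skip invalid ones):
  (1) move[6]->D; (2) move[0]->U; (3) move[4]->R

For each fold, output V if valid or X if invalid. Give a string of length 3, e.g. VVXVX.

Initial: RULULLLDD -> [(0, 0), (1, 0), (1, 1), (0, 1), (0, 2), (-1, 2), (-2, 2), (-3, 2), (-3, 1), (-3, 0)]
Fold 1: move[6]->D => RULULLDDD VALID
Fold 2: move[0]->U => UULULLDDD VALID
Fold 3: move[4]->R => UULURLDDD INVALID (collision), skipped

Answer: VVX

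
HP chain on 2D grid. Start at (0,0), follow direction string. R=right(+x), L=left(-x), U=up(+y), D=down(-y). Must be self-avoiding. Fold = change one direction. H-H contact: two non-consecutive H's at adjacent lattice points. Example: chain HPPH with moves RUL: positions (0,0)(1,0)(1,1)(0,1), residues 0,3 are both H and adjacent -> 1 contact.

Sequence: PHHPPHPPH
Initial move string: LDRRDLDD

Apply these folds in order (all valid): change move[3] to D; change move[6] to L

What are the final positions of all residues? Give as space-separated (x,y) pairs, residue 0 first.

Initial moves: LDRRDLDD
Fold: move[3]->D => LDRDDLDD (positions: [(0, 0), (-1, 0), (-1, -1), (0, -1), (0, -2), (0, -3), (-1, -3), (-1, -4), (-1, -5)])
Fold: move[6]->L => LDRDDLLD (positions: [(0, 0), (-1, 0), (-1, -1), (0, -1), (0, -2), (0, -3), (-1, -3), (-2, -3), (-2, -4)])

Answer: (0,0) (-1,0) (-1,-1) (0,-1) (0,-2) (0,-3) (-1,-3) (-2,-3) (-2,-4)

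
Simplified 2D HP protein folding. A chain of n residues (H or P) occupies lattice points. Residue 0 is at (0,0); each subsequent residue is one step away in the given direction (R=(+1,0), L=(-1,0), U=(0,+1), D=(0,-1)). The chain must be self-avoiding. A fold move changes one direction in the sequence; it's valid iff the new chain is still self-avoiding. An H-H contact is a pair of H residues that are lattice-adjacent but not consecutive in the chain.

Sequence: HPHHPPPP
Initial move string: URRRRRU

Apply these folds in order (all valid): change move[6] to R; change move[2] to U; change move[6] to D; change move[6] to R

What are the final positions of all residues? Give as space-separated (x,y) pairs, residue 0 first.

Answer: (0,0) (0,1) (1,1) (1,2) (2,2) (3,2) (4,2) (5,2)

Derivation:
Initial moves: URRRRRU
Fold: move[6]->R => URRRRRR (positions: [(0, 0), (0, 1), (1, 1), (2, 1), (3, 1), (4, 1), (5, 1), (6, 1)])
Fold: move[2]->U => URURRRR (positions: [(0, 0), (0, 1), (1, 1), (1, 2), (2, 2), (3, 2), (4, 2), (5, 2)])
Fold: move[6]->D => URURRRD (positions: [(0, 0), (0, 1), (1, 1), (1, 2), (2, 2), (3, 2), (4, 2), (4, 1)])
Fold: move[6]->R => URURRRR (positions: [(0, 0), (0, 1), (1, 1), (1, 2), (2, 2), (3, 2), (4, 2), (5, 2)])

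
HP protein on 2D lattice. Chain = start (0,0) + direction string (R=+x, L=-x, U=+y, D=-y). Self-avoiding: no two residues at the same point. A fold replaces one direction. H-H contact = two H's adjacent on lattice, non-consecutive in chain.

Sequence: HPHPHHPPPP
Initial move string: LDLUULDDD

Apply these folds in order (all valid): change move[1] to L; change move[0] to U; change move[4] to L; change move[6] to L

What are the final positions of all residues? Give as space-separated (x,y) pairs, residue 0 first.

Answer: (0,0) (0,1) (-1,1) (-2,1) (-2,2) (-3,2) (-4,2) (-5,2) (-5,1) (-5,0)

Derivation:
Initial moves: LDLUULDDD
Fold: move[1]->L => LLLUULDDD (positions: [(0, 0), (-1, 0), (-2, 0), (-3, 0), (-3, 1), (-3, 2), (-4, 2), (-4, 1), (-4, 0), (-4, -1)])
Fold: move[0]->U => ULLUULDDD (positions: [(0, 0), (0, 1), (-1, 1), (-2, 1), (-2, 2), (-2, 3), (-3, 3), (-3, 2), (-3, 1), (-3, 0)])
Fold: move[4]->L => ULLULLDDD (positions: [(0, 0), (0, 1), (-1, 1), (-2, 1), (-2, 2), (-3, 2), (-4, 2), (-4, 1), (-4, 0), (-4, -1)])
Fold: move[6]->L => ULLULLLDD (positions: [(0, 0), (0, 1), (-1, 1), (-2, 1), (-2, 2), (-3, 2), (-4, 2), (-5, 2), (-5, 1), (-5, 0)])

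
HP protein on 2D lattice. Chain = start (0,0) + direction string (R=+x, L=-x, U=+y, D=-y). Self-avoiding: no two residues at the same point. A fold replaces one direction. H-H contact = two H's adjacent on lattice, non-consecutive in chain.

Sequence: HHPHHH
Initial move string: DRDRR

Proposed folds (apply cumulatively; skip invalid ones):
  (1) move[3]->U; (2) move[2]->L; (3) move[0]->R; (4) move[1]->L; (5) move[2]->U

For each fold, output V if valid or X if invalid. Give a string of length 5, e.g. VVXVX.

Answer: XXVXV

Derivation:
Initial: DRDRR -> [(0, 0), (0, -1), (1, -1), (1, -2), (2, -2), (3, -2)]
Fold 1: move[3]->U => DRDUR INVALID (collision), skipped
Fold 2: move[2]->L => DRLRR INVALID (collision), skipped
Fold 3: move[0]->R => RRDRR VALID
Fold 4: move[1]->L => RLDRR INVALID (collision), skipped
Fold 5: move[2]->U => RRURR VALID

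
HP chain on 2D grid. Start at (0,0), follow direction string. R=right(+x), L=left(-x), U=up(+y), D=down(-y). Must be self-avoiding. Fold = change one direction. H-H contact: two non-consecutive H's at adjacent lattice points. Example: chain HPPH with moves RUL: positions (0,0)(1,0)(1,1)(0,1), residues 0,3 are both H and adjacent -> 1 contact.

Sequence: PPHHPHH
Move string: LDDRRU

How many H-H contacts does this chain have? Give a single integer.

Answer: 0

Derivation:
Positions: [(0, 0), (-1, 0), (-1, -1), (-1, -2), (0, -2), (1, -2), (1, -1)]
No H-H contacts found.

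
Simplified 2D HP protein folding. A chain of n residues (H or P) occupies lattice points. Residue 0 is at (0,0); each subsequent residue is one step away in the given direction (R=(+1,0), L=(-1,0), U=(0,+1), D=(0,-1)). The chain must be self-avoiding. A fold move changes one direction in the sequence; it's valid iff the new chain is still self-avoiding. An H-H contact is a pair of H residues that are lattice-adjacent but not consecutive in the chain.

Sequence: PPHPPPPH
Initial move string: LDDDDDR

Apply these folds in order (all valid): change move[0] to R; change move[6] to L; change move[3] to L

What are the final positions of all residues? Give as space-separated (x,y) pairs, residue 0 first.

Answer: (0,0) (1,0) (1,-1) (1,-2) (0,-2) (0,-3) (0,-4) (-1,-4)

Derivation:
Initial moves: LDDDDDR
Fold: move[0]->R => RDDDDDR (positions: [(0, 0), (1, 0), (1, -1), (1, -2), (1, -3), (1, -4), (1, -5), (2, -5)])
Fold: move[6]->L => RDDDDDL (positions: [(0, 0), (1, 0), (1, -1), (1, -2), (1, -3), (1, -4), (1, -5), (0, -5)])
Fold: move[3]->L => RDDLDDL (positions: [(0, 0), (1, 0), (1, -1), (1, -2), (0, -2), (0, -3), (0, -4), (-1, -4)])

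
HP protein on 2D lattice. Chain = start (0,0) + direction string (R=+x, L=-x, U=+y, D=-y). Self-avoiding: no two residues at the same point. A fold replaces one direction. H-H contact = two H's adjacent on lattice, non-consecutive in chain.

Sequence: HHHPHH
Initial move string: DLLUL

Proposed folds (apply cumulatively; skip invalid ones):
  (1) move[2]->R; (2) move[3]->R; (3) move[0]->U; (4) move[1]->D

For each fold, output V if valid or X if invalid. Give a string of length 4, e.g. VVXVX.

Initial: DLLUL -> [(0, 0), (0, -1), (-1, -1), (-2, -1), (-2, 0), (-3, 0)]
Fold 1: move[2]->R => DLRUL INVALID (collision), skipped
Fold 2: move[3]->R => DLLRL INVALID (collision), skipped
Fold 3: move[0]->U => ULLUL VALID
Fold 4: move[1]->D => UDLUL INVALID (collision), skipped

Answer: XXVX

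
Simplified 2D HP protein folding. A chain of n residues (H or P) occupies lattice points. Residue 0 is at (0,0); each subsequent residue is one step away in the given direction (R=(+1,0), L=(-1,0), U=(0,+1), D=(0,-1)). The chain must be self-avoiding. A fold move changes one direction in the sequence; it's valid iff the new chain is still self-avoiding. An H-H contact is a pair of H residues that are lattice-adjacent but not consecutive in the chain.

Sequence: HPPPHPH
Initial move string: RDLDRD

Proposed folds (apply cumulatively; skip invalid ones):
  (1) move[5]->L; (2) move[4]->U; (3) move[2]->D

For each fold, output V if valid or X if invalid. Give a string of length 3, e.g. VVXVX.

Initial: RDLDRD -> [(0, 0), (1, 0), (1, -1), (0, -1), (0, -2), (1, -2), (1, -3)]
Fold 1: move[5]->L => RDLDRL INVALID (collision), skipped
Fold 2: move[4]->U => RDLDUD INVALID (collision), skipped
Fold 3: move[2]->D => RDDDRD VALID

Answer: XXV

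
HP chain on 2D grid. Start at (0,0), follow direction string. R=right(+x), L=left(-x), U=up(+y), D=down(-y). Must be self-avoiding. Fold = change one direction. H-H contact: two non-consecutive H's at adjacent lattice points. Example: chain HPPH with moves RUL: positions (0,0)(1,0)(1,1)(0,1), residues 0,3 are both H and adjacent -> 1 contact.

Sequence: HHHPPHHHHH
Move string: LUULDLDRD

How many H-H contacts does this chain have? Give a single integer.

Answer: 3

Derivation:
Positions: [(0, 0), (-1, 0), (-1, 1), (-1, 2), (-2, 2), (-2, 1), (-3, 1), (-3, 0), (-2, 0), (-2, -1)]
H-H contact: residue 1 @(-1,0) - residue 8 @(-2, 0)
H-H contact: residue 2 @(-1,1) - residue 5 @(-2, 1)
H-H contact: residue 5 @(-2,1) - residue 8 @(-2, 0)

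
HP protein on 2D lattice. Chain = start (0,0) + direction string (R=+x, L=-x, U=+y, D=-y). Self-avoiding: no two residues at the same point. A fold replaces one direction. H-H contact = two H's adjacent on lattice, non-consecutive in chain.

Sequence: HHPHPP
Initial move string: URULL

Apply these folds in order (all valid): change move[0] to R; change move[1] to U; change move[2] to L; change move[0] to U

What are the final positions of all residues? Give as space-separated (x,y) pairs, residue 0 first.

Answer: (0,0) (0,1) (0,2) (-1,2) (-2,2) (-3,2)

Derivation:
Initial moves: URULL
Fold: move[0]->R => RRULL (positions: [(0, 0), (1, 0), (2, 0), (2, 1), (1, 1), (0, 1)])
Fold: move[1]->U => RUULL (positions: [(0, 0), (1, 0), (1, 1), (1, 2), (0, 2), (-1, 2)])
Fold: move[2]->L => RULLL (positions: [(0, 0), (1, 0), (1, 1), (0, 1), (-1, 1), (-2, 1)])
Fold: move[0]->U => UULLL (positions: [(0, 0), (0, 1), (0, 2), (-1, 2), (-2, 2), (-3, 2)])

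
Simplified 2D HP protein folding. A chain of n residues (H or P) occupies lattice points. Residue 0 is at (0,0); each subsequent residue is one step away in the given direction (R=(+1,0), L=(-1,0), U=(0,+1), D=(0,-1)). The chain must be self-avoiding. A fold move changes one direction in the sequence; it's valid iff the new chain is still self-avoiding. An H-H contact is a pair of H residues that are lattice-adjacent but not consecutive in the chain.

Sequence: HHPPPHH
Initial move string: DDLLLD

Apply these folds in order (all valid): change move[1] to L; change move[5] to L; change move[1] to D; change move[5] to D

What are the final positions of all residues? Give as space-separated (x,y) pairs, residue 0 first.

Initial moves: DDLLLD
Fold: move[1]->L => DLLLLD (positions: [(0, 0), (0, -1), (-1, -1), (-2, -1), (-3, -1), (-4, -1), (-4, -2)])
Fold: move[5]->L => DLLLLL (positions: [(0, 0), (0, -1), (-1, -1), (-2, -1), (-3, -1), (-4, -1), (-5, -1)])
Fold: move[1]->D => DDLLLL (positions: [(0, 0), (0, -1), (0, -2), (-1, -2), (-2, -2), (-3, -2), (-4, -2)])
Fold: move[5]->D => DDLLLD (positions: [(0, 0), (0, -1), (0, -2), (-1, -2), (-2, -2), (-3, -2), (-3, -3)])

Answer: (0,0) (0,-1) (0,-2) (-1,-2) (-2,-2) (-3,-2) (-3,-3)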